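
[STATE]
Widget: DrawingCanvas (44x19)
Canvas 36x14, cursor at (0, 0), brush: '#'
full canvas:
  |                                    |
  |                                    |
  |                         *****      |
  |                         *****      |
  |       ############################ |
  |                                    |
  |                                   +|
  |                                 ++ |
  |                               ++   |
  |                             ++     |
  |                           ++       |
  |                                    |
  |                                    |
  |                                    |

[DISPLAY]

+                                           
                                            
                         *****              
                         *****              
       ############################         
                                            
                                   +        
                                 ++         
                               ++           
                             ++             
                           ++               
                                            
                                            
                                            
                                            
                                            
                                            
                                            
                                            


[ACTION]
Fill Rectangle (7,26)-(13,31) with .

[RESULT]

+                                           
                                            
                         *****              
                         *****              
       ############################         
                                            
                                   +        
                          ...... ++         
                          ......+           
                          ......            
                          ......            
                          ......            
                          ......            
                          ......            
                                            
                                            
                                            
                                            
                                            


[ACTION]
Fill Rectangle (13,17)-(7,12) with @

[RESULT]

+                                           
                                            
                         *****              
                         *****              
       ############################         
                                            
                                   +        
            @@@@@@        ...... ++         
            @@@@@@        ......+           
            @@@@@@        ......            
            @@@@@@        ......            
            @@@@@@        ......            
            @@@@@@        ......            
            @@@@@@        ......            
                                            
                                            
                                            
                                            
                                            


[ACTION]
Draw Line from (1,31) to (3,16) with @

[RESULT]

+                                           
                            @@@@            
                    @@@@@@@@**              
                @@@@     *****              
       ############################         
                                            
                                   +        
            @@@@@@        ...... ++         
            @@@@@@        ......+           
            @@@@@@        ......            
            @@@@@@        ......            
            @@@@@@        ......            
            @@@@@@        ......            
            @@@@@@        ......            
                                            
                                            
                                            
                                            
                                            


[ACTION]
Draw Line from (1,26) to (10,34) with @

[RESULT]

+                                           
                          @ @@@@            
                    @@@@@@@@**              
                @@@@     ***@*              
       ######################@#####         
                              @             
                              @    +        
            @@@@@@        .....@ ++         
            @@@@@@        ......@           
            @@@@@@        ...... @          
            @@@@@@        ......  @         
            @@@@@@        ......            
            @@@@@@        ......            
            @@@@@@        ......            
                                            
                                            
                                            
                                            
                                            


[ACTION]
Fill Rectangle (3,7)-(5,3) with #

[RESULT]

+                                           
                          @ @@@@            
                    @@@@@@@@**              
   #####        @@@@     ***@*              
   ##########################@#####         
   #####                      @             
                              @    +        
            @@@@@@        .....@ ++         
            @@@@@@        ......@           
            @@@@@@        ...... @          
            @@@@@@        ......  @         
            @@@@@@        ......            
            @@@@@@        ......            
            @@@@@@        ......            
                                            
                                            
                                            
                                            
                                            


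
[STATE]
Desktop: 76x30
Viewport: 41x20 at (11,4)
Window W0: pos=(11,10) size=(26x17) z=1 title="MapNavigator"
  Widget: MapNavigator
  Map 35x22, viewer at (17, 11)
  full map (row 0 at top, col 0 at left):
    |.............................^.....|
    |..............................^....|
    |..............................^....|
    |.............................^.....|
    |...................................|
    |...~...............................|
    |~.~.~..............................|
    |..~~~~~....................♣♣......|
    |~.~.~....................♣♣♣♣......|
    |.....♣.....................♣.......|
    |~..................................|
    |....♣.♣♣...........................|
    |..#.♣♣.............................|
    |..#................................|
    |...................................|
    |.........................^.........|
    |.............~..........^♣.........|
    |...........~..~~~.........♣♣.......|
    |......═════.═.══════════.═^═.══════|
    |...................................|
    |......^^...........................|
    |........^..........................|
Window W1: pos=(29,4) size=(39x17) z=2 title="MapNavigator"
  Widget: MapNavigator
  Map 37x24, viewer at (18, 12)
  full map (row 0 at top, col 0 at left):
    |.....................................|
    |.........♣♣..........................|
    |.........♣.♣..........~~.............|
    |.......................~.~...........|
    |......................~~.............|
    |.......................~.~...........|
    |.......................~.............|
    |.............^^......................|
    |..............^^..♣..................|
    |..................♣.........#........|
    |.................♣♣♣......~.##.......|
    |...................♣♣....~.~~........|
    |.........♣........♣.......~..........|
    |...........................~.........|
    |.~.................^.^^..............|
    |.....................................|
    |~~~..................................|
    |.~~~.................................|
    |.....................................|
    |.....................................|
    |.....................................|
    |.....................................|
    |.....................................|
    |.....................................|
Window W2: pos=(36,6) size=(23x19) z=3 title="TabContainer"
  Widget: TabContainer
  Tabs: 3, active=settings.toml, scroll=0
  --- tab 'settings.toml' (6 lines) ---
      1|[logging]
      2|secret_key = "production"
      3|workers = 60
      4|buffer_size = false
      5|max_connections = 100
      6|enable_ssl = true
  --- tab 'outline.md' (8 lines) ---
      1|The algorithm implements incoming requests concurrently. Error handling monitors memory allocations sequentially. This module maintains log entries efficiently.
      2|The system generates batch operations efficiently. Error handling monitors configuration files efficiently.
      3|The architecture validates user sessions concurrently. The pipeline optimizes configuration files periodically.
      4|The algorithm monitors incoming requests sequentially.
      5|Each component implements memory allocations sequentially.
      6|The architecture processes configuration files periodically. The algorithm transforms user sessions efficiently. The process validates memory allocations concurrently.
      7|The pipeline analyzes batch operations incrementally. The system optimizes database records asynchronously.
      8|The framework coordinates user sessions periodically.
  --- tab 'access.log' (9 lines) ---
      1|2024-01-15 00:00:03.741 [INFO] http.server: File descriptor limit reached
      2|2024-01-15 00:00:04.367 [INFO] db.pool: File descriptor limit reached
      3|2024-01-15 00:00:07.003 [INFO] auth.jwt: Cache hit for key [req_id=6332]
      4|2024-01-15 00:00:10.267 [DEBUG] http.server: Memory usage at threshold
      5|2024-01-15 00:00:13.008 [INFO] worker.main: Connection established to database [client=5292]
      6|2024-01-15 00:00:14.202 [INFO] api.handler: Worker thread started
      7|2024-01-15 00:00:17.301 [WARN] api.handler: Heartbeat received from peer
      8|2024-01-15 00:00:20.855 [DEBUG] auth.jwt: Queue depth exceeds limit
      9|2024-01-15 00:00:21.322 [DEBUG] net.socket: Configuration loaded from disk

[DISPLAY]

                  ┏━━━━━━━━━━━━━━━━━━━━━━
                  ┃ MapNavigator         
                  ┠──────┏━━━━━━━━━━━━━━━
                  ┃......┃ TabContainer  
                  ┃......┠───────────────
                  ┃......┃[settings.toml]
┏━━━━━━━━━━━━━━━━━┃......┃───────────────
┃ MapNavigator    ┃......┃[logging]      
┠─────────────────┃......┃secret_key = "p
┃.................┃......┃workers = 60   
┃.................┃......┃buffer_size = f
┃~~...............┃.~....┃max_connections
┃.................┃......┃enable_ssl = tr
┃♣................┃~~~...┃               
┃.................┃.~~~..┃               
┃.♣♣.........@....┃......┃               
┃♣................┗━━━━━━┃               
┃........................┃               
┃........................┃               
┃....................^...┃               


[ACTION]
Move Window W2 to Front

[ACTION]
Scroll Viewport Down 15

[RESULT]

┏━━━━━━━━━━━━━━━━━┃......┃───────────────
┃ MapNavigator    ┃......┃[logging]      
┠─────────────────┃......┃secret_key = "p
┃.................┃......┃workers = 60   
┃.................┃......┃buffer_size = f
┃~~...............┃.~....┃max_connections
┃.................┃......┃enable_ssl = tr
┃♣................┃~~~...┃               
┃.................┃.~~~..┃               
┃.♣♣.........@....┃......┃               
┃♣................┗━━━━━━┃               
┃........................┃               
┃........................┃               
┃....................^...┃               
┃........~..........^♣...┗━━━━━━━━━━━━━━━
┃......~..~~~.........♣♣.┃               
┗━━━━━━━━━━━━━━━━━━━━━━━━┛               
                                         
                                         
                                         


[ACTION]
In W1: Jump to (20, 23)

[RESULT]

┏━━━━━━━━━━━━━━━━━┃......┃───────────────
┃ MapNavigator    ┃......┃[logging]      
┠─────────────────┃......┃secret_key = "p
┃.................┃......┃workers = 60   
┃.................┃      ┃buffer_size = f
┃~~...............┃      ┃max_connections
┃.................┃      ┃enable_ssl = tr
┃♣................┃      ┃               
┃.................┃      ┃               
┃.♣♣.........@....┃      ┃               
┃♣................┗━━━━━━┃               
┃........................┃               
┃........................┃               
┃....................^...┃               
┃........~..........^♣...┗━━━━━━━━━━━━━━━
┃......~..~~~.........♣♣.┃               
┗━━━━━━━━━━━━━━━━━━━━━━━━┛               
                                         
                                         
                                         


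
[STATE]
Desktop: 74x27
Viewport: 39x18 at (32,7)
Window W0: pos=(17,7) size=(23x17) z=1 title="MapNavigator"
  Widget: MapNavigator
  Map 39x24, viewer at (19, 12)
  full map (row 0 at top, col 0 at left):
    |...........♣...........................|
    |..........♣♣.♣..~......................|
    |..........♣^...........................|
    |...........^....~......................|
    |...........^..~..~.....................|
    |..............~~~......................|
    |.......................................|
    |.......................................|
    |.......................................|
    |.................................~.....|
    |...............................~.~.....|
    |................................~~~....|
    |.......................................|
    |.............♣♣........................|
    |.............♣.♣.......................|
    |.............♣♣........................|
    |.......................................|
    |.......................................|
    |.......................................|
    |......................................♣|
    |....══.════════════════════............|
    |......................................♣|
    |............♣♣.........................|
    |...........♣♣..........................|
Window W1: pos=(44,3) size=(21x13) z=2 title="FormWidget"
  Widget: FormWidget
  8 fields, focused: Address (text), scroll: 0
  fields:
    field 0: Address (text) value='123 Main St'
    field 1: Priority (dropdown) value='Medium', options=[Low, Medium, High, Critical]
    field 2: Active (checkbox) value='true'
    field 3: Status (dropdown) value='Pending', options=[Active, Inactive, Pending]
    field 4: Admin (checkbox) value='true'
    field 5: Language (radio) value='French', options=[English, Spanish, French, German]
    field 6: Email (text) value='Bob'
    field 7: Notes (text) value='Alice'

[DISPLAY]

━━━━━━━┓    ┃  Priority:   [Me▼]┃      
       ┃    ┃  Active:     [x]  ┃      
───────┨    ┃  Status:     [Pe▼]┃      
.......┃    ┃  Admin:      [x]  ┃      
.......┃    ┃  Language:   ( ) E┃      
.......┃    ┃  Email:      [Bob]┃      
.......┃    ┃  Notes:      [Ali]┃      
.......┃    ┃                   ┃      
.......┃    ┗━━━━━━━━━━━━━━━━━━━┛      
.......┃                               
.......┃                               
.......┃                               
.......┃                               
.......┃                               
.......┃                               
.......┃                               
━━━━━━━┛                               
                                       


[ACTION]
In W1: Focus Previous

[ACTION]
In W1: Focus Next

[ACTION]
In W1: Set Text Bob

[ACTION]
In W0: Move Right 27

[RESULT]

━━━━━━━┓    ┃  Priority:   [Me▼]┃      
       ┃    ┃  Active:     [x]  ┃      
───────┨    ┃  Status:     [Pe▼]┃      
       ┃    ┃  Admin:      [x]  ┃      
       ┃    ┃  Language:   ( ) E┃      
       ┃    ┃  Email:      [Bob]┃      
       ┃    ┃  Notes:      [Ali]┃      
       ┃    ┃                   ┃      
       ┃    ┗━━━━━━━━━━━━━━━━━━━┛      
       ┃                               
       ┃                               
       ┃                               
       ┃                               
       ┃                               
       ┃                               
       ┃                               
━━━━━━━┛                               
                                       


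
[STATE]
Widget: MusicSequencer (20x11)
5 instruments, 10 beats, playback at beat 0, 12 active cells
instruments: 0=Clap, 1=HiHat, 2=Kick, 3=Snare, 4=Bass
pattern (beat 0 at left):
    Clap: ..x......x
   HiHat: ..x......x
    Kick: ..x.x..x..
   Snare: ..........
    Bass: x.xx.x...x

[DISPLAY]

      ▼123456789    
  Clap··█······█    
 HiHat··█······█    
  Kick··█·█··█··    
 Snare··········    
  Bass█·██·█···█    
                    
                    
                    
                    
                    


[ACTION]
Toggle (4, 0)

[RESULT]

      ▼123456789    
  Clap··█······█    
 HiHat··█······█    
  Kick··█·█··█··    
 Snare··········    
  Bass··██·█···█    
                    
                    
                    
                    
                    


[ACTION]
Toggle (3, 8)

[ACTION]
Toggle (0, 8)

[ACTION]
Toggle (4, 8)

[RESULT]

      ▼123456789    
  Clap··█·····██    
 HiHat··█······█    
  Kick··█·█··█··    
 Snare········█·    
  Bass··██·█··██    
                    
                    
                    
                    
                    


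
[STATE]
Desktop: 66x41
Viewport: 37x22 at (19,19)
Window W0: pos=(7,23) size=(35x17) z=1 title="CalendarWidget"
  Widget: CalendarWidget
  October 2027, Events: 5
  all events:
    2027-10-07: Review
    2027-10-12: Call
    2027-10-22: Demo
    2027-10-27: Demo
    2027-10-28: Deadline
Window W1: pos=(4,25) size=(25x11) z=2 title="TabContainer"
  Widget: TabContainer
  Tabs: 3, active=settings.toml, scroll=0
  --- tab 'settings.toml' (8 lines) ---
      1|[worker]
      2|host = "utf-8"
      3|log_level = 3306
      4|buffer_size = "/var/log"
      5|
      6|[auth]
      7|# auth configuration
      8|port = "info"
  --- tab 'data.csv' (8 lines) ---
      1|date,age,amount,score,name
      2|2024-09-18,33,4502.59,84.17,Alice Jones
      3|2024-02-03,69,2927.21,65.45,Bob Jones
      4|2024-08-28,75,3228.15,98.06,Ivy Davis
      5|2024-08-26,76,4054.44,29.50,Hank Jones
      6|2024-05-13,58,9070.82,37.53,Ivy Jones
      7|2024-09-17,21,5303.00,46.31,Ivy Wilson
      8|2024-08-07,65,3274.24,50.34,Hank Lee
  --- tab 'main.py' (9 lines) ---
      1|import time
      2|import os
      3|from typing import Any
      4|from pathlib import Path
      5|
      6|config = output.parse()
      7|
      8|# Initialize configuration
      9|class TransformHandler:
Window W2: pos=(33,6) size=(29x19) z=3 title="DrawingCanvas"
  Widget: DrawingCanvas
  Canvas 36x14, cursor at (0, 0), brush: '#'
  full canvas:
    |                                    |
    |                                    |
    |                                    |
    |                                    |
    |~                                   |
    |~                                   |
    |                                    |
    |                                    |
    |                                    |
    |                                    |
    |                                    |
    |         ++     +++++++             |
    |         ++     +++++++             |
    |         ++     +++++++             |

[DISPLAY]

              ┃                      
              ┃         ++     ++++++
              ┃         ++     ++++++
              ┃         ++     ++++++
━━━━━━━━━━━━━━┃                      
dget          ┗━━━━━━━━━━━━━━━━━━━━━━
━━━━━━━━━┓────────────┨              
         ┃27          ┃              
─────────┨            ┃              
]│ data.c┃            ┃              
─────────┃            ┃              
         ┃            ┃              
         ┃            ┃              
06       ┃1           ┃              
"/var/log┃            ┃              
         ┃            ┃              
━━━━━━━━━┛            ┃              
                      ┃              
                      ┃              
                      ┃              
━━━━━━━━━━━━━━━━━━━━━━┛              
                                     


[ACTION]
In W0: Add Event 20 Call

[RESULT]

              ┃                      
              ┃         ++     ++++++
              ┃         ++     ++++++
              ┃         ++     ++++++
━━━━━━━━━━━━━━┃                      
dget          ┗━━━━━━━━━━━━━━━━━━━━━━
━━━━━━━━━┓────────────┨              
         ┃27          ┃              
─────────┨            ┃              
]│ data.c┃            ┃              
─────────┃            ┃              
         ┃            ┃              
         ┃4           ┃              
06       ┃1           ┃              
"/var/log┃            ┃              
         ┃            ┃              
━━━━━━━━━┛            ┃              
                      ┃              
                      ┃              
                      ┃              
━━━━━━━━━━━━━━━━━━━━━━┛              
                                     


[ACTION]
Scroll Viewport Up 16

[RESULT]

                                     
                                     
                                     
              ┏━━━━━━━━━━━━━━━━━━━━━━
              ┃ DrawingCanvas        
              ┠──────────────────────
              ┃+                     
              ┃                      
              ┃                      
              ┃                      
              ┃~                     
              ┃~                     
              ┃                      
              ┃                      
              ┃                      
              ┃                      
              ┃                      
              ┃         ++     ++++++
              ┃         ++     ++++++
              ┃         ++     ++++++
━━━━━━━━━━━━━━┃                      
dget          ┗━━━━━━━━━━━━━━━━━━━━━━


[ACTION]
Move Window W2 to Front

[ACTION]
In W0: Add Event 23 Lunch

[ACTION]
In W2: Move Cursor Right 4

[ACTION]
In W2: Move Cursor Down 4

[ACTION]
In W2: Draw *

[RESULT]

                                     
                                     
                                     
              ┏━━━━━━━━━━━━━━━━━━━━━━
              ┃ DrawingCanvas        
              ┠──────────────────────
              ┃                      
              ┃                      
              ┃                      
              ┃                      
              ┃~   *                 
              ┃~                     
              ┃                      
              ┃                      
              ┃                      
              ┃                      
              ┃                      
              ┃         ++     ++++++
              ┃         ++     ++++++
              ┃         ++     ++++++
━━━━━━━━━━━━━━┃                      
dget          ┗━━━━━━━━━━━━━━━━━━━━━━


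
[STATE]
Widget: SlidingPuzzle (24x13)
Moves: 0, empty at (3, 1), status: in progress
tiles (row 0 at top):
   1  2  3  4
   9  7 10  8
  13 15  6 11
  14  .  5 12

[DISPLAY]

┌────┬────┬────┬────┐   
│  1 │  2 │  3 │  4 │   
├────┼────┼────┼────┤   
│  9 │  7 │ 10 │  8 │   
├────┼────┼────┼────┤   
│ 13 │ 15 │  6 │ 11 │   
├────┼────┼────┼────┤   
│ 14 │    │  5 │ 12 │   
└────┴────┴────┴────┘   
Moves: 0                
                        
                        
                        


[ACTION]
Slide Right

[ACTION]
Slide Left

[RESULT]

┌────┬────┬────┬────┐   
│  1 │  2 │  3 │  4 │   
├────┼────┼────┼────┤   
│  9 │  7 │ 10 │  8 │   
├────┼────┼────┼────┤   
│ 13 │ 15 │  6 │ 11 │   
├────┼────┼────┼────┤   
│ 14 │    │  5 │ 12 │   
└────┴────┴────┴────┘   
Moves: 2                
                        
                        
                        


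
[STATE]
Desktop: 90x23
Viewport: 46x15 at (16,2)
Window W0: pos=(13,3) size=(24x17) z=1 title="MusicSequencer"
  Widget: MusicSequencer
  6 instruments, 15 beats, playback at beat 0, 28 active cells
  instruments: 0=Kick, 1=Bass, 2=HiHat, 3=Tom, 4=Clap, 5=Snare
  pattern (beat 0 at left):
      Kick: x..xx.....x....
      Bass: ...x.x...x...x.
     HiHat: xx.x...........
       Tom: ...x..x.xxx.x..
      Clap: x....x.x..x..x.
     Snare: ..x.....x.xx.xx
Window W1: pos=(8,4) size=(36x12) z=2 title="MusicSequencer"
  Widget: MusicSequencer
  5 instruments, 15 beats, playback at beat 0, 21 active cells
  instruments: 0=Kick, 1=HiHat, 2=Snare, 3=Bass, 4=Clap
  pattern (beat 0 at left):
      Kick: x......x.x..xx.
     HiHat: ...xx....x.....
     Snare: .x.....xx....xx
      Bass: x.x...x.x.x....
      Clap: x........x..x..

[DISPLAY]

                                              
━━━━━━━━━━━━━━━━━━━━┓                         
━━━━━━━━━━━━━━━━━━━━━━━━━━━┓                  
equencer                   ┃                  
───────────────────────────┨                  
12345678901234             ┃                  
······█·█··██·             ┃                  
··██····█·····             ┃                  
█·····██····██             ┃                  
·█···█·█·█····             ┃                  
········█··█··             ┃                  
                           ┃                  
                           ┃                  
━━━━━━━━━━━━━━━━━━━━━━━━━━━┛                  
                    ┃                         


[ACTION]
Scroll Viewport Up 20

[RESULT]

                                              
                                              
                                              
━━━━━━━━━━━━━━━━━━━━┓                         
━━━━━━━━━━━━━━━━━━━━━━━━━━━┓                  
equencer                   ┃                  
───────────────────────────┨                  
12345678901234             ┃                  
······█·█··██·             ┃                  
··██····█·····             ┃                  
█·····██····██             ┃                  
·█···█·█·█····             ┃                  
········█··█··             ┃                  
                           ┃                  
                           ┃                  


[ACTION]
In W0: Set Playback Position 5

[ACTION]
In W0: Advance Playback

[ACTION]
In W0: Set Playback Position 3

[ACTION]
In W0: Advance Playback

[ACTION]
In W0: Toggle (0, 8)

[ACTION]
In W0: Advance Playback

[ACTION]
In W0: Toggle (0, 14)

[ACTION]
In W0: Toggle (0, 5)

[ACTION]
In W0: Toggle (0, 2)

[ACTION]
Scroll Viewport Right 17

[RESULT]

                                              
                                              
                                              
━━━┓                                          
━━━━━━━━━━┓                                   
          ┃                                   
──────────┨                                   
          ┃                                   
          ┃                                   
          ┃                                   
          ┃                                   
          ┃                                   
          ┃                                   
          ┃                                   
          ┃                                   


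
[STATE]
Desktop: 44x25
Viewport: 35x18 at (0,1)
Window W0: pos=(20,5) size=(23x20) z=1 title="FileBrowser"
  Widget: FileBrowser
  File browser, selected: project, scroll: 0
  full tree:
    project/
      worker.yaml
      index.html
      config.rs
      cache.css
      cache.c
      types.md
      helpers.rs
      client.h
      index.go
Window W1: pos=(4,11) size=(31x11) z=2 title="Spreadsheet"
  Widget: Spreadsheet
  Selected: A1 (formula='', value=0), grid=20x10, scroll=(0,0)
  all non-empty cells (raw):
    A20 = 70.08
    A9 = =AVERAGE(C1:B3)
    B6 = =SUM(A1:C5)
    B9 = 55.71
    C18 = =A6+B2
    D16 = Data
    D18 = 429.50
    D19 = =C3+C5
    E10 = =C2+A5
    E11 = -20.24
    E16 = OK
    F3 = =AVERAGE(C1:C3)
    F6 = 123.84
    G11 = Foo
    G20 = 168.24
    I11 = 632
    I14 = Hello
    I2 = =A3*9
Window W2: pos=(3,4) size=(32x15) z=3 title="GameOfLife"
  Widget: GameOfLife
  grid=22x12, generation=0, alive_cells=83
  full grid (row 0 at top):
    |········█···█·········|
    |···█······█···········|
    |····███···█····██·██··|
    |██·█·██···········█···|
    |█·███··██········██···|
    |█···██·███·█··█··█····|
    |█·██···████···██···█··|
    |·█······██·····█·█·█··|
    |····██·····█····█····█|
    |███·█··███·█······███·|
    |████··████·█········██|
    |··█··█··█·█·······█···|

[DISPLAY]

                                   
                                   
                                   
   ┏━━━━━━━━━━━━━━━━━━━━━━━━━━━━━━┓
   ┃ GameOfLife                   ┃
   ┠──────────────────────────────┨
   ┃Gen: 0                        ┃
   ┃···█······█···········        ┃
   ┃····███···█····██·██··        ┃
   ┃██·█·██···········█···        ┃
   ┃█·███··██········██···        ┃
   ┃█···██·███·█··█··█····        ┃
   ┃█·██···████···██···█··        ┃
   ┃·█······██·····█·█·█··        ┃
   ┃····██·····█····█····█        ┃
   ┃███·█··███·█······███·        ┃
   ┃████··████·█········██        ┃
   ┗━━━━━━━━━━━━━━━━━━━━━━━━━━━━━━┛


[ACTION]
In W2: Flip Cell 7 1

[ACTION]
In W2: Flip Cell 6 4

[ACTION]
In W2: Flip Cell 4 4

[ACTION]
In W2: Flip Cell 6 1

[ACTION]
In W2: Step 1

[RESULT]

                                   
                                   
                                   
   ┏━━━━━━━━━━━━━━━━━━━━━━━━━━━━━━┓
   ┃ GameOfLife                   ┃
   ┠──────────────────────────────┨
   ┃Gen: 1                        ┃
   ┃····██···█·█··········        ┃
   ┃··██··█··········███··        ┃
   ┃██·█············█·····        ┃
   ┃█·██·····█·······██···        ┃
   ┃█····█········████····        ┃
   ┃███████·······██······        ┃
   ┃·██··█·█······██··█·█·        ┃
   ┃·█·███·█········██····        ┃
   ┃█···█····█·██······█··        ┃
   ┃█···███····█······█·██        ┃
   ┗━━━━━━━━━━━━━━━━━━━━━━━━━━━━━━┛


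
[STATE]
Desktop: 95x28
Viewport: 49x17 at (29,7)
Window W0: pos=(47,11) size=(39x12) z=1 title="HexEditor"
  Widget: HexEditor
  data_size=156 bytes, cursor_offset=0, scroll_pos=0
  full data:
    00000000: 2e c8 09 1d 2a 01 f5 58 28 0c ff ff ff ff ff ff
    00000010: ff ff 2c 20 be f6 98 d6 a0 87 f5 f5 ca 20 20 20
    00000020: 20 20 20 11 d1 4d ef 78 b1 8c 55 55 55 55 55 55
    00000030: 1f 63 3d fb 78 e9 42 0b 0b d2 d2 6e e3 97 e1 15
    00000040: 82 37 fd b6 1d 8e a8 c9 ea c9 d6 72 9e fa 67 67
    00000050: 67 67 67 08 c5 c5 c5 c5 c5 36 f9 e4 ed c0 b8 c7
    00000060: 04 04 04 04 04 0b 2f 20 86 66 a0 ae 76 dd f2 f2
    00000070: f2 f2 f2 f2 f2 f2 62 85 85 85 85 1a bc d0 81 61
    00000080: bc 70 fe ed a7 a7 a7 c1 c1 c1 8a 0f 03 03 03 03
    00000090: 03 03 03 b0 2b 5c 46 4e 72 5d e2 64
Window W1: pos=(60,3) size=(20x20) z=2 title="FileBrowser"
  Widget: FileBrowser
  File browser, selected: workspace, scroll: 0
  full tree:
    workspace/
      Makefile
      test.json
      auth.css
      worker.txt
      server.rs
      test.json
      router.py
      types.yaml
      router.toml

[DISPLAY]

                               ┃    Makefile     
                               ┃    test.json    
                               ┃    auth.css     
                               ┃    worker.txt   
                  ┏━━━━━━━━━━━━┃    server.rs    
                  ┃ HexEditor  ┃    test.json    
                  ┠────────────┃    router.py    
                  ┃00000000  2E┃    types.yaml   
                  ┃00000010  ff┃    router.toml  
                  ┃00000020  20┃                 
                  ┃00000030  1f┃                 
                  ┃00000040  82┃                 
                  ┃00000050  67┃                 
                  ┃00000060  04┃                 
                  ┃00000070  f2┃                 
                  ┗━━━━━━━━━━━━┗━━━━━━━━━━━━━━━━━
                                                 


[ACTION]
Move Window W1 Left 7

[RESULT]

                        ┃    Makefile      ┃     
                        ┃    test.json     ┃     
                        ┃    auth.css      ┃     
                        ┃    worker.txt    ┃     
                  ┏━━━━━┃    server.rs     ┃━━━━━
                  ┃ HexE┃    test.json     ┃     
                  ┠─────┃    router.py     ┃─────
                  ┃00000┃    types.yaml    ┃01 f5
                  ┃00000┃    router.toml   ┃f6 98
                  ┃00000┃                  ┃4d ef
                  ┃00000┃                  ┃e9 42
                  ┃00000┃                  ┃8e a8
                  ┃00000┃                  ┃c5 c5
                  ┃00000┃                  ┃0b 2f
                  ┃00000┃                  ┃f2 62
                  ┗━━━━━┗━━━━━━━━━━━━━━━━━━┛━━━━━
                                                 


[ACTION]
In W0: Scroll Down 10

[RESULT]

                        ┃    Makefile      ┃     
                        ┃    test.json     ┃     
                        ┃    auth.css      ┃     
                        ┃    worker.txt    ┃     
                  ┏━━━━━┃    server.rs     ┃━━━━━
                  ┃ HexE┃    test.json     ┃     
                  ┠─────┃    router.py     ┃─────
                  ┃00000┃    types.yaml    ┃5c 46
                  ┃     ┃    router.toml   ┃     
                  ┃     ┃                  ┃     
                  ┃     ┃                  ┃     
                  ┃     ┃                  ┃     
                  ┃     ┃                  ┃     
                  ┃     ┃                  ┃     
                  ┃     ┃                  ┃     
                  ┗━━━━━┗━━━━━━━━━━━━━━━━━━┛━━━━━
                                                 


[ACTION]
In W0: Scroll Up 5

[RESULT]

                        ┃    Makefile      ┃     
                        ┃    test.json     ┃     
                        ┃    auth.css      ┃     
                        ┃    worker.txt    ┃     
                  ┏━━━━━┃    server.rs     ┃━━━━━
                  ┃ HexE┃    test.json     ┃     
                  ┠─────┃    router.py     ┃─────
                  ┃00000┃    types.yaml    ┃8e a8
                  ┃00000┃    router.toml   ┃c5 c5
                  ┃00000┃                  ┃0b 2f
                  ┃00000┃                  ┃f2 62
                  ┃00000┃                  ┃a7 a7
                  ┃00000┃                  ┃5c 46
                  ┃     ┃                  ┃     
                  ┃     ┃                  ┃     
                  ┗━━━━━┗━━━━━━━━━━━━━━━━━━┛━━━━━
                                                 


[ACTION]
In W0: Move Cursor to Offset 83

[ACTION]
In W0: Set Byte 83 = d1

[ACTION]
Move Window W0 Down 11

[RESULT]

                        ┃    Makefile      ┃     
                        ┃    test.json     ┃     
                        ┃    auth.css      ┃     
                        ┃    worker.txt    ┃     
                        ┃    server.rs     ┃     
                        ┃    test.json     ┃     
                        ┃    router.py     ┃     
                        ┃    types.yaml    ┃     
                        ┃    router.toml   ┃     
                  ┏━━━━━┃                  ┃━━━━━
                  ┃ HexE┃                  ┃     
                  ┠─────┃                  ┃─────
                  ┃00000┃                  ┃8e a8
                  ┃00000┃                  ┃c5 c5
                  ┃00000┃                  ┃0b 2f
                  ┃00000┗━━━━━━━━━━━━━━━━━━┛f2 62
                  ┃00000080  bc 70 fe ed a7 a7 a7
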